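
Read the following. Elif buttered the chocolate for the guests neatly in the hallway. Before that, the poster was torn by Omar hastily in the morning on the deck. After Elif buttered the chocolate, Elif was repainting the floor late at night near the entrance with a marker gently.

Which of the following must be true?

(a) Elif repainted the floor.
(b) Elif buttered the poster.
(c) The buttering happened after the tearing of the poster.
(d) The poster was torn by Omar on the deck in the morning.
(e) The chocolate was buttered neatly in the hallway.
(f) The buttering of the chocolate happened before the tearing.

(c), (d), (e)

(a) Not entailed — 'was repainting' is progressive on an accomplishment; it does not entail the completed 'repainted'.
(b) Not entailed — Elif buttered the chocolate, not the poster; the poster belongs to the tearing event.
(c) Entailed — the narrative places the tearing before the buttering.
(d) Entailed — the original entails any weakening of itself; this just drops 'hastily'.
(e) Entailed — every conjunct here is already in the original buttering event.
(f) Not entailed — the narrative places the tearing before the buttering, not after.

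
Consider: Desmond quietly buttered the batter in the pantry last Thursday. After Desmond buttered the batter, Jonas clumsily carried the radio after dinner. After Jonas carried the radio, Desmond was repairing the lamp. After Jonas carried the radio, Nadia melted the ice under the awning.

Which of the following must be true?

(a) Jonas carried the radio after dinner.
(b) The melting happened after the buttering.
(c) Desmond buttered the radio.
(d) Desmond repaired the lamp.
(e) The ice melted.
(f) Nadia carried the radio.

(a) Entailed — every conjunct here is already in the original carrying event.
(b) Entailed — the narrative places the buttering before the melting.
(c) Not entailed — Desmond buttered the batter, not the radio; the radio belongs to the carrying event.
(d) Not entailed — 'was repairing' is progressive on an accomplishment; it does not entail the completed 'repaired'.
(e) Entailed — 'Nadia melted the ice' is causative; it entails the inchoative 'the ice melted'.
(f) Not entailed — the passage has Jonas carrying the radio, not Nadia.

(a), (b), (e)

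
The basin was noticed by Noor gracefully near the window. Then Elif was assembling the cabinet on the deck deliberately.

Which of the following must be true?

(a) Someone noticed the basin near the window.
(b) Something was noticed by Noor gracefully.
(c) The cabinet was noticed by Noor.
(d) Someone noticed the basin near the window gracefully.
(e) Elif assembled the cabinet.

(a) Entailed — every conjunct here is already in the original noticing event.
(b) Entailed — this follows by dropping conjuncts from the noticing event's description.
(c) Not entailed — Noor noticed the basin, not the cabinet; the cabinet belongs to the assembling event.
(d) Entailed — every conjunct here is already in the original noticing event.
(e) Not entailed — 'was assembling' is progressive on an accomplishment; it does not entail the completed 'assembled'.

(a), (b), (d)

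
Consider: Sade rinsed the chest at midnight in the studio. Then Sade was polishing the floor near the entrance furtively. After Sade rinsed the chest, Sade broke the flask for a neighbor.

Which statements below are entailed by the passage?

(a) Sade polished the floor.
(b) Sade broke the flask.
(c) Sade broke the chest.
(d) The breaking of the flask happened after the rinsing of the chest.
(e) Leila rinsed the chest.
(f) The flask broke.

(a), (b), (d), (f)

(a) Entailed — 'polish' is an activity; 'was polishing' entails that some polishing happened, so 'polished' holds.
(b) Entailed — this follows by dropping conjuncts from the breaking event's description.
(c) Not entailed — Sade broke the flask, not the chest; the chest belongs to the rinsing event.
(d) Entailed — the narrative places the rinsing before the breaking.
(e) Not entailed — the passage has Sade rinsing the chest, not Leila.
(f) Entailed — 'Sade broke the flask' is causative; it entails the inchoative 'the flask broke'.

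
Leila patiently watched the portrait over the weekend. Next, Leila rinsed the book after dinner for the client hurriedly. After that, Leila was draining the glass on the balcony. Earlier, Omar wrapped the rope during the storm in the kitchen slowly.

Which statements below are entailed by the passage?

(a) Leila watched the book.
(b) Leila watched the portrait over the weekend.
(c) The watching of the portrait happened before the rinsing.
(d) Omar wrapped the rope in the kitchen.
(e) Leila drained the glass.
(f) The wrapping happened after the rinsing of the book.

(a) Not entailed — Leila watched the portrait, not the book; the book belongs to the rinsing event.
(b) Entailed — the original entails any weakening of itself; this just drops 'patiently'.
(c) Entailed — the narrative places the watching before the rinsing.
(d) Entailed — the original entails any weakening of itself; this just drops 'during the storm', 'slowly'.
(e) Not entailed — 'was draining' is progressive on an accomplishment; it does not entail the completed 'drained'.
(f) Not entailed — the narrative doesn't order the rinsing relative to the wrapping.

(b), (c), (d)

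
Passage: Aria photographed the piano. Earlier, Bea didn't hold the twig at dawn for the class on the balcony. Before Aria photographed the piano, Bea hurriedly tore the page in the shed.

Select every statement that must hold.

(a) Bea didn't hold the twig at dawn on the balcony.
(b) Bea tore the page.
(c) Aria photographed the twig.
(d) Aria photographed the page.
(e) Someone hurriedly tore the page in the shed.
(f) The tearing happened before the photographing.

(a) Not entailed — dropping 'for the class' under negation is not valid — the original leaves open that Bea held the twig some other way.
(b) Entailed — the original entails any weakening of itself; this just drops 'in the shed', 'hurriedly'.
(c) Not entailed — Aria photographed the piano, not the twig; the twig belongs to the holding event.
(d) Not entailed — Aria photographed the piano, not the page; the page belongs to the tearing event.
(e) Entailed — this follows by dropping conjuncts from the tearing event's description.
(f) Entailed — the narrative places the tearing before the photographing.

(b), (e), (f)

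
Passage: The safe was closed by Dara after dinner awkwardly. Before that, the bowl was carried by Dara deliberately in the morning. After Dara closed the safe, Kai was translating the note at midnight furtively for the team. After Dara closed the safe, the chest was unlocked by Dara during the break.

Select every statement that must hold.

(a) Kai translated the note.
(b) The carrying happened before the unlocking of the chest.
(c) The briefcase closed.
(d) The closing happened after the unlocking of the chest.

(b)

(a) Not entailed — 'was translating' is progressive on an accomplishment; it does not entail the completed 'translated'.
(b) Entailed — the narrative places the carrying before the unlocking.
(c) Not entailed — the safe is what closed, not the briefcase.
(d) Not entailed — the narrative places the closing before the unlocking, not after.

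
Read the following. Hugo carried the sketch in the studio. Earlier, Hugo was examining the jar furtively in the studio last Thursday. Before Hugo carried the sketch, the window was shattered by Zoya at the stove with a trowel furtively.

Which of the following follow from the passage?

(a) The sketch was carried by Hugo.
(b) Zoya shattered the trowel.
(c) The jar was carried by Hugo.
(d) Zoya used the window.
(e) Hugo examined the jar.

(a) Entailed — this follows by dropping conjuncts from the carrying event's description.
(b) Not entailed — the trowel is the instrument, not what was shattered.
(c) Not entailed — Hugo carried the sketch, not the jar; the jar belongs to the examining event.
(d) Not entailed — the window is the patient, not an instrument — Zoya used a trowel.
(e) Entailed — 'examine' is an activity; 'was examining' entails that some examining happened, so 'examined' holds.

(a), (e)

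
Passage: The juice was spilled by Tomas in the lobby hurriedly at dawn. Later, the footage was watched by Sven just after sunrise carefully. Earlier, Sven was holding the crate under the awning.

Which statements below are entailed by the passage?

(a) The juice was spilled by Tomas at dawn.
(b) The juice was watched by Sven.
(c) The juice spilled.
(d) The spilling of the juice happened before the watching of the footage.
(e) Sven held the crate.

(a) Entailed — the original entails any weakening of itself; this just drops 'hurriedly', 'in the lobby'.
(b) Not entailed — Sven watched the footage, not the juice; the juice belongs to the spilling event.
(c) Entailed — 'Tomas spilled the juice' is causative; it entails the inchoative 'the juice spilled'.
(d) Entailed — the narrative places the spilling before the watching.
(e) Entailed — 'hold' is an activity; 'was holding' entails that some holding happened, so 'held' holds.

(a), (c), (d), (e)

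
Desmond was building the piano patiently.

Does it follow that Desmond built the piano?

no

'was building' is progressive; for an accomplishment like 'build the piano', it doesn't entail completion.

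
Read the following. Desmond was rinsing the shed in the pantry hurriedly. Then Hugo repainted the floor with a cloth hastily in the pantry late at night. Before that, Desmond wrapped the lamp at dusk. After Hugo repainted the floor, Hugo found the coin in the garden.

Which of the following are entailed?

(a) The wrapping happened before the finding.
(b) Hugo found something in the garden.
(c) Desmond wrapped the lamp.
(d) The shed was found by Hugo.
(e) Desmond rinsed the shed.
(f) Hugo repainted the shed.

(a) Entailed — the narrative places the wrapping before the finding.
(b) Entailed — generalizing the patient leaves a sub-description the original still satisfies.
(c) Entailed — this follows by dropping conjuncts from the wrapping event's description.
(d) Not entailed — Hugo found the coin, not the shed; the shed belongs to the rinsing event.
(e) Entailed — 'rinse' is an activity; 'was rinsing' entails that some rinsing happened, so 'rinsed' holds.
(f) Not entailed — Hugo repainted the floor, not the shed; the shed belongs to the rinsing event.

(a), (b), (c), (e)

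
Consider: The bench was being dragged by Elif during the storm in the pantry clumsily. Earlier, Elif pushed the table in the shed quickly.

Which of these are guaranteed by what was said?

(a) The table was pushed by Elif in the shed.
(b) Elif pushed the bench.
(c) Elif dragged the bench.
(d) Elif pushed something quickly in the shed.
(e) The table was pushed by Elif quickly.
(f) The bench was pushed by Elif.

(a), (c), (d), (e)

(a) Entailed — every conjunct here is already in the original pushing event.
(b) Not entailed — Elif pushed the table, not the bench; the bench belongs to the dragging event.
(c) Entailed — 'drag' is an activity; 'was dragging' entails that some dragging happened, so 'dragged' holds.
(d) Entailed — this follows by dropping conjuncts from the pushing event's description.
(e) Entailed — this follows by dropping conjuncts from the pushing event's description.
(f) Not entailed — Elif pushed the table, not the bench; the bench belongs to the dragging event.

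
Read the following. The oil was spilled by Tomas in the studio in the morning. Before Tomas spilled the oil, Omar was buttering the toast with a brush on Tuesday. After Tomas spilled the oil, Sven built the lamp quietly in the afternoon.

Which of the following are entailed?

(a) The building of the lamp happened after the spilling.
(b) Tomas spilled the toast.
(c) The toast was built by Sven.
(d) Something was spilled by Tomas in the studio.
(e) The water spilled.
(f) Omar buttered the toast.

(a), (d)

(a) Entailed — the narrative places the spilling before the building.
(b) Not entailed — Tomas spilled the oil, not the toast; the toast belongs to the buttering event.
(c) Not entailed — Sven built the lamp, not the toast; the toast belongs to the buttering event.
(d) Entailed — the original entails any weakening of itself; this just drops 'in the morning' and generalizes the patient.
(e) Not entailed — the oil is what spilled, not the water.
(f) Not entailed — 'was buttering' is progressive on an accomplishment; it does not entail the completed 'buttered'.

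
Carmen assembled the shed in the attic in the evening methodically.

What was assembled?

'the shed' marks the patient of the assembling event.

the shed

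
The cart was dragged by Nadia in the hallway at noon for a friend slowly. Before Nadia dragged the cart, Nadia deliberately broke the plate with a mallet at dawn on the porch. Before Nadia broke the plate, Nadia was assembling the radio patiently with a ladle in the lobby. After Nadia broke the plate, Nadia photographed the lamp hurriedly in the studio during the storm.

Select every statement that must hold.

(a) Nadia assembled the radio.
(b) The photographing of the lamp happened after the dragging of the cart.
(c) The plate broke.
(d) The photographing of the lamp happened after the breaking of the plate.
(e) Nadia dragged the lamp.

(c), (d)

(a) Not entailed — 'was assembling' is progressive on an accomplishment; it does not entail the completed 'assembled'.
(b) Not entailed — the narrative doesn't order the dragging relative to the photographing.
(c) Entailed — 'Nadia broke the plate' is causative; it entails the inchoative 'the plate broke'.
(d) Entailed — the narrative places the breaking before the photographing.
(e) Not entailed — Nadia dragged the cart, not the lamp; the lamp belongs to the photographing event.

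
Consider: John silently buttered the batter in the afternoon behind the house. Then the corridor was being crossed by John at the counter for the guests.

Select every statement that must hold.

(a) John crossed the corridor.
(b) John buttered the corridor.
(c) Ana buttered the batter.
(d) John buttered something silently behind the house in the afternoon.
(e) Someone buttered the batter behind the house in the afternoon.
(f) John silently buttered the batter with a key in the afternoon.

(d), (e)

(a) Not entailed — 'was crossing' is progressive on an accomplishment; it does not entail the completed 'crossed'.
(b) Not entailed — John buttered the batter, not the corridor; the corridor belongs to the crossing event.
(c) Not entailed — the passage has John buttering the batter, not Ana.
(d) Entailed — this follows by dropping conjuncts from the buttering event's description.
(e) Entailed — dropping 'silently' and generalizing the agent leaves a sub-description the original still satisfies.
(f) Not entailed — 'with a key' adds information not in the original event.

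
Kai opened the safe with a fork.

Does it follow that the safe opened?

'Kai opened the safe' is the causative; it entails the inchoative 'the safe opened'.

yes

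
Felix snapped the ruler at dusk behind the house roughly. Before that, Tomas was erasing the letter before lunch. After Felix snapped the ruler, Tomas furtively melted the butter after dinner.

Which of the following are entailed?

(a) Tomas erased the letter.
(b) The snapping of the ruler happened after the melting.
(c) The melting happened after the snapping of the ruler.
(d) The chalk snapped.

(a) Not entailed — 'was erasing' is progressive on an accomplishment; it does not entail the completed 'erased'.
(b) Not entailed — the narrative places the snapping before the melting, not after.
(c) Entailed — the narrative places the snapping before the melting.
(d) Not entailed — the ruler is what snapped, not the chalk.

(c)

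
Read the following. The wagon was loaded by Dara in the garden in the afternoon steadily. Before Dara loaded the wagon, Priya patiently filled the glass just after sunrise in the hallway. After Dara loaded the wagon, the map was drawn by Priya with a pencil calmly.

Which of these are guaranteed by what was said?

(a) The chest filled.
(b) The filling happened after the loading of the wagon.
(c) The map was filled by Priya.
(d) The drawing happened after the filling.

(d)

(a) Not entailed — the glass is what filled, not the chest.
(b) Not entailed — the narrative places the filling before the loading, not after.
(c) Not entailed — Priya filled the glass, not the map; the map belongs to the drawing event.
(d) Entailed — the narrative places the filling before the drawing.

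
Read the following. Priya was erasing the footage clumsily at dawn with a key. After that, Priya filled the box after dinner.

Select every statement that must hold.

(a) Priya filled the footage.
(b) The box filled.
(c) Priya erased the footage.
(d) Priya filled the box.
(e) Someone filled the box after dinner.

(b), (d), (e)

(a) Not entailed — Priya filled the box, not the footage; the footage belongs to the erasing event.
(b) Entailed — 'Priya filled the box' is causative; it entails the inchoative 'the box filled'.
(c) Not entailed — 'was erasing' is progressive on an accomplishment; it does not entail the completed 'erased'.
(d) Entailed — every conjunct here is already in the original filling event.
(e) Entailed — generalizing the agent leaves a sub-description the original still satisfies.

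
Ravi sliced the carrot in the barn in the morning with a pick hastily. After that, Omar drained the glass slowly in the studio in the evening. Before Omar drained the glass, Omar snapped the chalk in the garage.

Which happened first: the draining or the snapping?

the snapping

The connectives place the snapping before the draining.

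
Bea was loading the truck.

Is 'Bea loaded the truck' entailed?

no

'was loading' is progressive; for an accomplishment like 'load the truck', it doesn't entail completion.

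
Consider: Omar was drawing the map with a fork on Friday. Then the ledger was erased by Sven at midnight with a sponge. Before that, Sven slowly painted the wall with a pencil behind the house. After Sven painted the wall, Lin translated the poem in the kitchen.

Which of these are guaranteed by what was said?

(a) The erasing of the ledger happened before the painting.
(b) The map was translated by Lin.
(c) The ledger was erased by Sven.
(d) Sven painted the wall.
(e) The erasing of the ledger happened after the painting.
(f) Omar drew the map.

(a) Not entailed — the narrative places the painting before the erasing, not after.
(b) Not entailed — Lin translated the poem, not the map; the map belongs to the drawing event.
(c) Entailed — every conjunct here is already in the original erasing event.
(d) Entailed — dropping 'slowly', 'behind the house', 'with a pencil' leaves a sub-description the original still satisfies.
(e) Entailed — the narrative places the painting before the erasing.
(f) Not entailed — 'was drawing' is progressive on an accomplishment; it does not entail the completed 'drew'.

(c), (d), (e)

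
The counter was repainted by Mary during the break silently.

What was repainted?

'the counter' marks the patient of the repainting event.

the counter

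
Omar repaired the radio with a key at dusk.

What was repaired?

the radio

'the radio' marks the patient of the repairing event.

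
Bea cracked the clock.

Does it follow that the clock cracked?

yes

'Bea cracked the clock' is the causative; it entails the inchoative 'the clock cracked'.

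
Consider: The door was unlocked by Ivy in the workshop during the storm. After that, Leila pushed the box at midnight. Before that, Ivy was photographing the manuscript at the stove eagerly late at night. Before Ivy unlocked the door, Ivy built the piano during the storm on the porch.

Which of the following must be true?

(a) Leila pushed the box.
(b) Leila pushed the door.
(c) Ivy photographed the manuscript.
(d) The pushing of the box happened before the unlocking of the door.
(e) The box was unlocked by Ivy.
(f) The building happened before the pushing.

(a), (f)

(a) Entailed — every conjunct here is already in the original pushing event.
(b) Not entailed — Leila pushed the box, not the door; the door belongs to the unlocking event.
(c) Not entailed — 'was photographing' is progressive on an accomplishment; it does not entail the completed 'photographed'.
(d) Not entailed — the narrative places the unlocking before the pushing, not after.
(e) Not entailed — Ivy unlocked the door, not the box; the box belongs to the pushing event.
(f) Entailed — the narrative places the building before the pushing.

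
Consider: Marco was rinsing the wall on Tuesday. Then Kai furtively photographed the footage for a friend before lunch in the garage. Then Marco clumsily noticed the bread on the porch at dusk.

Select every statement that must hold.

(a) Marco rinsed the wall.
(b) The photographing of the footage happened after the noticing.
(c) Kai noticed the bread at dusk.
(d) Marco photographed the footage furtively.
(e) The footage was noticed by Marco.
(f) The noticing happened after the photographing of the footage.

(a), (f)

(a) Entailed — 'rinse' is an activity; 'was rinsing' entails that some rinsing happened, so 'rinsed' holds.
(b) Not entailed — the narrative places the photographing before the noticing, not after.
(c) Not entailed — the passage has Marco noticing the bread, not Kai.
(d) Not entailed — the passage has Kai photographing the footage, not Marco.
(e) Not entailed — Marco noticed the bread, not the footage; the footage belongs to the photographing event.
(f) Entailed — the narrative places the photographing before the noticing.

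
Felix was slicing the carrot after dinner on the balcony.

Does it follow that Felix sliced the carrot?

'was slicing' is progressive; for an accomplishment like 'slice the carrot', it doesn't entail completion.

no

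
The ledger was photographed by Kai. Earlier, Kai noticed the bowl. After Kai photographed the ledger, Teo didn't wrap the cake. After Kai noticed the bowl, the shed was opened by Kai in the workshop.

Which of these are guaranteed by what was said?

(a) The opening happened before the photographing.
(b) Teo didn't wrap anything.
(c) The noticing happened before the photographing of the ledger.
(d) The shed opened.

(c), (d)

(a) Not entailed — the narrative doesn't order the opening relative to the photographing.
(b) Not entailed — the original only denies this specific event; Teo may have wrapped something else.
(c) Entailed — the narrative places the noticing before the photographing.
(d) Entailed — 'Kai opened the shed' is causative; it entails the inchoative 'the shed opened'.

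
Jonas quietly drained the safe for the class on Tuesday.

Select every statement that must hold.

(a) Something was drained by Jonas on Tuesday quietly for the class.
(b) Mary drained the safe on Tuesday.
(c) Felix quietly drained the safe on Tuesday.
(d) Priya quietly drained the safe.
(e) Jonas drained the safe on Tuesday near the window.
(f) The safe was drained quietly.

(a) Entailed — generalizing the patient leaves a sub-description the original still satisfies.
(b) Not entailed — the passage has Jonas draining the safe, not Mary.
(c) Not entailed — the passage has Jonas draining the safe, not Felix.
(d) Not entailed — the passage has Jonas draining the safe, not Priya.
(e) Not entailed — 'near the window' adds information not in the original event.
(f) Entailed — every conjunct here is already in the original draining event.

(a), (f)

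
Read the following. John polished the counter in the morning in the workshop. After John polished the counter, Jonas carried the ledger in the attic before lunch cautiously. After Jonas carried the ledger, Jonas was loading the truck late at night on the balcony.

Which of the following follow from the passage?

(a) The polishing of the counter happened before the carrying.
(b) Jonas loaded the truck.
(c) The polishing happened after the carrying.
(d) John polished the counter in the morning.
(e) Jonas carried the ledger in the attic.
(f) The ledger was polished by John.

(a), (d), (e)

(a) Entailed — the narrative places the polishing before the carrying.
(b) Not entailed — 'was loading' is progressive on an accomplishment; it does not entail the completed 'loaded'.
(c) Not entailed — the narrative places the polishing before the carrying, not after.
(d) Entailed — every conjunct here is already in the original polishing event.
(e) Entailed — the original entails any weakening of itself; this just drops 'cautiously', 'before lunch'.
(f) Not entailed — John polished the counter, not the ledger; the ledger belongs to the carrying event.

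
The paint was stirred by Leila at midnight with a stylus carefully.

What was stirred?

'the paint' marks the patient of the stirring event.

the paint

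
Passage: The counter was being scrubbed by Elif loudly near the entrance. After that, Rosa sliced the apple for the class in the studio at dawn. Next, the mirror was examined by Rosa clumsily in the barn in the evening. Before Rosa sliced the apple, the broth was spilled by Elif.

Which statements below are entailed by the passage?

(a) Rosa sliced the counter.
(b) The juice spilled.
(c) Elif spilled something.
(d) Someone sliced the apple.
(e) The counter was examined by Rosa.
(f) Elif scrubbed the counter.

(c), (d), (f)

(a) Not entailed — Rosa sliced the apple, not the counter; the counter belongs to the scrubbing event.
(b) Not entailed — the broth is what spilled, not the juice.
(c) Entailed — generalizing the patient leaves a sub-description the original still satisfies.
(d) Entailed — the original entails any weakening of itself; this just drops 'at dawn', 'in the studio', 'for the class' and generalizes the agent.
(e) Not entailed — Rosa examined the mirror, not the counter; the counter belongs to the scrubbing event.
(f) Entailed — 'scrub' is an activity; 'was scrubbing' entails that some scrubbing happened, so 'scrubbed' holds.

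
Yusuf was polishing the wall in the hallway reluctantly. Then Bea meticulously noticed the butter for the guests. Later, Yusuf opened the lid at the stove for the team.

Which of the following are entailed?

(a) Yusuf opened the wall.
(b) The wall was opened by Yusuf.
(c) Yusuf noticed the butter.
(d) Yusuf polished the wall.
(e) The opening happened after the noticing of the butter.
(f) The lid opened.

(d), (e), (f)

(a) Not entailed — Yusuf opened the lid, not the wall; the wall belongs to the polishing event.
(b) Not entailed — Yusuf opened the lid, not the wall; the wall belongs to the polishing event.
(c) Not entailed — the passage has Bea noticing the butter, not Yusuf.
(d) Entailed — 'polish' is an activity; 'was polishing' entails that some polishing happened, so 'polished' holds.
(e) Entailed — the narrative places the noticing before the opening.
(f) Entailed — 'Yusuf opened the lid' is causative; it entails the inchoative 'the lid opened'.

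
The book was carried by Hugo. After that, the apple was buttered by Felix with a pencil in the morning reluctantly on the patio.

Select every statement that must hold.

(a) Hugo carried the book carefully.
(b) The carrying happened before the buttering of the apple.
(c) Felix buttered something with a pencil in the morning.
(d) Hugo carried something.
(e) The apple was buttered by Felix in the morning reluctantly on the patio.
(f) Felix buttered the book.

(b), (c), (d), (e)

(a) Not entailed — 'carefully' adds information not in the original event.
(b) Entailed — the narrative places the carrying before the buttering.
(c) Entailed — the original entails any weakening of itself; this just drops 'on the patio', 'reluctantly' and generalizes the patient.
(d) Entailed — generalizing the patient leaves a sub-description the original still satisfies.
(e) Entailed — the original entails any weakening of itself; this just drops 'with a pencil'.
(f) Not entailed — Felix buttered the apple, not the book; the book belongs to the carrying event.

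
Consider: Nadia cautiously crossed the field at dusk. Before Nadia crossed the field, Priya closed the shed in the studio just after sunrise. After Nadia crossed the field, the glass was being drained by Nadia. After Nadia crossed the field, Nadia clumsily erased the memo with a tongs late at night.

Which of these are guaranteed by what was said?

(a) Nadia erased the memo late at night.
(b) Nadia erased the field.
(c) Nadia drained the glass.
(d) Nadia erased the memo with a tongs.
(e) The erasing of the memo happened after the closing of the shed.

(a) Entailed — the original entails any weakening of itself; this just drops 'clumsily', 'with a tongs'.
(b) Not entailed — Nadia erased the memo, not the field; the field belongs to the crossing event.
(c) Not entailed — 'was draining' is progressive on an accomplishment; it does not entail the completed 'drained'.
(d) Entailed — the original entails any weakening of itself; this just drops 'clumsily', 'late at night'.
(e) Entailed — the narrative places the closing before the erasing.

(a), (d), (e)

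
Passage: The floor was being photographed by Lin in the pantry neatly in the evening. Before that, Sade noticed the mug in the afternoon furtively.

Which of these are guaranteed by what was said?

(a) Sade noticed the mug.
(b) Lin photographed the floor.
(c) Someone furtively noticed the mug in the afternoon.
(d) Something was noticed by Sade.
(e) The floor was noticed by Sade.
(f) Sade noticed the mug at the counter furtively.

(a) Entailed — this follows by dropping conjuncts from the noticing event's description.
(b) Not entailed — 'was photographing' is progressive on an accomplishment; it does not entail the completed 'photographed'.
(c) Entailed — this follows by dropping conjuncts from the noticing event's description.
(d) Entailed — this follows by dropping conjuncts from the noticing event's description.
(e) Not entailed — Sade noticed the mug, not the floor; the floor belongs to the photographing event.
(f) Not entailed — 'at the counter' adds information not in the original event.

(a), (c), (d)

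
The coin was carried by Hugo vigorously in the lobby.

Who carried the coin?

'Hugo' marks the agent of the carrying event.

Hugo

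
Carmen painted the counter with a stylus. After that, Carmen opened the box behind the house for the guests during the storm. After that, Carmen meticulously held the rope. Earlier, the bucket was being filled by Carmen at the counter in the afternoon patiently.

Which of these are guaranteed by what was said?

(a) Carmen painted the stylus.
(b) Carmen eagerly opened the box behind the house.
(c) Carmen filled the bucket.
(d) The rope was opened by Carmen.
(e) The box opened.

(e)

(a) Not entailed — the stylus is the instrument, not what was painted.
(b) Not entailed — 'eagerly' adds information not in the original event.
(c) Not entailed — 'was filling' is progressive on an accomplishment; it does not entail the completed 'filled'.
(d) Not entailed — Carmen opened the box, not the rope; the rope belongs to the holding event.
(e) Entailed — 'Carmen opened the box' is causative; it entails the inchoative 'the box opened'.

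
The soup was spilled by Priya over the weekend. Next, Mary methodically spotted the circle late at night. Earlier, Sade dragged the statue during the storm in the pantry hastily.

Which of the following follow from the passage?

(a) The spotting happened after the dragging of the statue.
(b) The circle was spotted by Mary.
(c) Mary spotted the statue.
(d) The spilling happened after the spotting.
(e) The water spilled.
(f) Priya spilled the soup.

(a) Entailed — the narrative places the dragging before the spotting.
(b) Entailed — dropping 'methodically', 'late at night' leaves a sub-description the original still satisfies.
(c) Not entailed — Mary spotted the circle, not the statue; the statue belongs to the dragging event.
(d) Not entailed — the narrative places the spilling before the spotting, not after.
(e) Not entailed — the soup is what spilled, not the water.
(f) Entailed — dropping 'over the weekend' leaves a sub-description the original still satisfies.

(a), (b), (f)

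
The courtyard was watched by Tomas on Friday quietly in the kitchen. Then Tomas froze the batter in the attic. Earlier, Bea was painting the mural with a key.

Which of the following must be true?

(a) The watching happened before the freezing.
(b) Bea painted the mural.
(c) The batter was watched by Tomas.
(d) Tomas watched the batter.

(a) Entailed — the narrative places the watching before the freezing.
(b) Not entailed — 'was painting' is progressive on an accomplishment; it does not entail the completed 'painted'.
(c) Not entailed — Tomas watched the courtyard, not the batter; the batter belongs to the freezing event.
(d) Not entailed — Tomas watched the courtyard, not the batter; the batter belongs to the freezing event.

(a)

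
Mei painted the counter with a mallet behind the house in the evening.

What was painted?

the counter

'the counter' marks the patient of the painting event.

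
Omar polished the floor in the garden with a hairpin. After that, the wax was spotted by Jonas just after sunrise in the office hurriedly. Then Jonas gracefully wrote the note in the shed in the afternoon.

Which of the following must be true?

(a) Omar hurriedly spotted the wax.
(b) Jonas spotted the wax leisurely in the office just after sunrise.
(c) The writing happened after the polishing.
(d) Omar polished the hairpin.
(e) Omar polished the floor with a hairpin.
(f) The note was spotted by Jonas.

(c), (e)

(a) Not entailed — the passage has Jonas spotting the wax, not Omar.
(b) Not entailed — 'leisurely' adds a manner not in (and inconsistent with) the original.
(c) Entailed — the narrative places the polishing before the writing.
(d) Not entailed — the hairpin is the instrument, not what was polished.
(e) Entailed — every conjunct here is already in the original polishing event.
(f) Not entailed — Jonas spotted the wax, not the note; the note belongs to the writing event.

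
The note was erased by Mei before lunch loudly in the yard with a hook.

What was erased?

the note

'the note' marks the patient of the erasing event.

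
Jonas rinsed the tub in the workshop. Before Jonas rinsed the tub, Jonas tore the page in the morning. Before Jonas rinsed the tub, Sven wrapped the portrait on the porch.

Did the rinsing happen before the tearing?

no

The narrative orders the tearing before the rinsing.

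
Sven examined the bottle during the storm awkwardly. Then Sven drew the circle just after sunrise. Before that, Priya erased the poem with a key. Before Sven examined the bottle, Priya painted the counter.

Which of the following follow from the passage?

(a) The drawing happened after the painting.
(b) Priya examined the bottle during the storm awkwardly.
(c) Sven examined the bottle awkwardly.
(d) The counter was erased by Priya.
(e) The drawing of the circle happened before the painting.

(a), (c)

(a) Entailed — the narrative places the painting before the drawing.
(b) Not entailed — the passage has Sven examining the bottle, not Priya.
(c) Entailed — the original entails any weakening of itself; this just drops 'during the storm'.
(d) Not entailed — Priya erased the poem, not the counter; the counter belongs to the painting event.
(e) Not entailed — the narrative places the painting before the drawing, not after.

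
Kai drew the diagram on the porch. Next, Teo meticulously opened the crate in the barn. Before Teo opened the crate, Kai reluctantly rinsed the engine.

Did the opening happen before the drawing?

The narrative orders the drawing before the opening.

no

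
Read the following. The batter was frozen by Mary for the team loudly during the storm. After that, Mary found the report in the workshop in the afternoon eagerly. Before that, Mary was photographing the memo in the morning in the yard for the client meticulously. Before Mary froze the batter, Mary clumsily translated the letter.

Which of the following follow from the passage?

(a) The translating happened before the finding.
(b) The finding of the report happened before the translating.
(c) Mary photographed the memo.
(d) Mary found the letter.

(a)

(a) Entailed — the narrative places the translating before the finding.
(b) Not entailed — the narrative places the translating before the finding, not after.
(c) Not entailed — 'was photographing' is progressive on an accomplishment; it does not entail the completed 'photographed'.
(d) Not entailed — Mary found the report, not the letter; the letter belongs to the translating event.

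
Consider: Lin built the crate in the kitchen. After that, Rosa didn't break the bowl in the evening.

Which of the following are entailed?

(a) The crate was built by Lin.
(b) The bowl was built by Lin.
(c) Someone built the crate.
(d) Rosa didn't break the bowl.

(a) Entailed — this follows by dropping conjuncts from the building event's description.
(b) Not entailed — Lin built the crate, not the bowl; the bowl belongs to the breaking event.
(c) Entailed — dropping 'in the kitchen' and generalizing the agent leaves a sub-description the original still satisfies.
(d) Not entailed — dropping 'in the evening' under negation is not valid — the original leaves open that Rosa broke the bowl some other way.

(a), (c)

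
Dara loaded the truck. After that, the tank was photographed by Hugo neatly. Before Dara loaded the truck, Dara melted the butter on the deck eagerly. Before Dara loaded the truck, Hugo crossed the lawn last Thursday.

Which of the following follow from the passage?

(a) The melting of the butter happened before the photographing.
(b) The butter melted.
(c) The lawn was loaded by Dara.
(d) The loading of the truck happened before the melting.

(a), (b)

(a) Entailed — the narrative places the melting before the photographing.
(b) Entailed — 'Dara melted the butter' is causative; it entails the inchoative 'the butter melted'.
(c) Not entailed — Dara loaded the truck, not the lawn; the lawn belongs to the crossing event.
(d) Not entailed — the narrative places the melting before the loading, not after.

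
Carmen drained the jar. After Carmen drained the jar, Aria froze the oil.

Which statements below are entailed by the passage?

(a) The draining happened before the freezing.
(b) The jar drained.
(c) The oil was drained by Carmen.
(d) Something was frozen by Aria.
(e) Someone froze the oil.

(a), (b), (d), (e)

(a) Entailed — the narrative places the draining before the freezing.
(b) Entailed — 'Carmen drained the jar' is causative; it entails the inchoative 'the jar drained'.
(c) Not entailed — Carmen drained the jar, not the oil; the oil belongs to the freezing event.
(d) Entailed — this follows by dropping conjuncts from the freezing event's description.
(e) Entailed — generalizing the agent leaves a sub-description the original still satisfies.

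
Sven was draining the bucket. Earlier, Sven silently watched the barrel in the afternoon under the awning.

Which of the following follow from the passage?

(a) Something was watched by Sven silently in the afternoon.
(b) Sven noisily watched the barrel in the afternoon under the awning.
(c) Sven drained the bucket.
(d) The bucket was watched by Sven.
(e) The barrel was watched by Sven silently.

(a), (e)

(a) Entailed — every conjunct here is already in the original watching event.
(b) Not entailed — 'noisily' adds a manner not in (and inconsistent with) the original.
(c) Not entailed — 'was draining' is progressive on an accomplishment; it does not entail the completed 'drained'.
(d) Not entailed — Sven watched the barrel, not the bucket; the bucket belongs to the draining event.
(e) Entailed — this follows by dropping conjuncts from the watching event's description.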